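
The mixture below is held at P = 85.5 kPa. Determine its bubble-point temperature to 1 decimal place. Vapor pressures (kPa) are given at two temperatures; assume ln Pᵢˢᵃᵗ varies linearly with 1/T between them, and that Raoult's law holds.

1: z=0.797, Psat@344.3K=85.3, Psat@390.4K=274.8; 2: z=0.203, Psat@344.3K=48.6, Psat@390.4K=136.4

Bubble-point temperature: ΣzᵢPᵢˢᵃᵗ(T) = P. Interpolate ln Pᵢˢᵃᵗ = aᵢ + bᵢ/T.
  T = 344.3 K: ΣzᵢPᵢˢᵃᵗ = 77.85 kPa
  T = 390.4 K: ΣzᵢPᵢˢᵃᵗ = 246.70 kPa
  T = 367.4 K: ΣzᵢPᵢˢᵃᵗ = 143.84 kPa
  T = 355.9 K: ΣzᵢPᵢˢᵃᵗ = 107.01 kPa
  T = 350.1 K: ΣzᵢPᵢˢᵃᵗ = 91.51 kPa
  T = 347.2 K: ΣzᵢPᵢˢᵃᵗ = 84.46 kPa
Interpolating between 347.2 K and 350.1 K gives T ≈ 347.6 K.

T = 347.6 K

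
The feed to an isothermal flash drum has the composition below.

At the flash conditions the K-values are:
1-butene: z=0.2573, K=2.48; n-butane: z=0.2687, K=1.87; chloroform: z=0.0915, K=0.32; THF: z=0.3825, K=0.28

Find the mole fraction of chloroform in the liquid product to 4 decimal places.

x_chloroform = 0.1175

Iterate (Newton) starting at V/F = 0.5:
  V/F = 0.5000: g = -0.14283, g' = -0.8661 → V/F = 0.3351
  V/F = 0.3351: g = -0.00800, g' = -0.7892 → V/F = 0.3250
Converged at V/F = 0.3250.
Compositions from xᵢ = zᵢ/(1+V/F(Kᵢ−1)), yᵢ = Kᵢxᵢ:
  1-butene: x = 0.1737, y = 0.4309
  n-butane: x = 0.2095, y = 0.3917
  chloroform: x = 0.1175, y = 0.0376
  THF: x = 0.4993, y = 0.1398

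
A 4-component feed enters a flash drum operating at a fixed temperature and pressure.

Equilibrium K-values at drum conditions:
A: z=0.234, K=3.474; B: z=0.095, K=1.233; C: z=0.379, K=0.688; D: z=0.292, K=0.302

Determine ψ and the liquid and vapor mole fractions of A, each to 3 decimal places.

ψ = 0.254, x_A = 0.144, y_A = 0.499

Rachford–Rice: g(ψ) = Σ zᵢ(Kᵢ−1)/(1+ψ(Kᵢ−1)) = 0.
Check two-phase: ΣzᵢKᵢ = 1.279 > 1 and Σzᵢ/Kᵢ = 1.662 > 1, so g(0) = 0.279 > 0 and g(1) = -0.662 < 0.
Newton–Raphson from ψ = 0.62:
  ψ = 0.620: g = -0.2581, g' = -0.726 → ψ = 0.264
  ψ = 0.264: g = -0.0080, g' = -0.786 → ψ = 0.254
Converged at ψ = 0.254.
Compositions from xᵢ = zᵢ/(1+ψ(Kᵢ−1)), yᵢ = Kᵢxᵢ:
  A: x = 0.144, y = 0.499
  B: x = 0.090, y = 0.111
  C: x = 0.412, y = 0.283
  D: x = 0.355, y = 0.107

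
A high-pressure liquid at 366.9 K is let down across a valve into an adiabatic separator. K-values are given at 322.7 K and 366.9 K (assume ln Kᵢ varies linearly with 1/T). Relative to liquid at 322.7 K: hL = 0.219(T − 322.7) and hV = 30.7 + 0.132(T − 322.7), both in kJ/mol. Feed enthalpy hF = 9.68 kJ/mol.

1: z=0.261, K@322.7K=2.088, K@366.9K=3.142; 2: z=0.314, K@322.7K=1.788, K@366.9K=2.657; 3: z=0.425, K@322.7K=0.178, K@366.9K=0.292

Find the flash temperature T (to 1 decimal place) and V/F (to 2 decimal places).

T = 327.2 K, V/F = 0.29

Adiabatic flash: solve Rachford–Rice at each trial T, then check hF = ψ·hV(T) + (1−ψ)·hL(T).
  T = 322.7 K: K = (2.088, 1.788, 0.178), RR gives ψ = 0.237, H_out = 7.291 kJ/mol
  T = 366.9 K: K = (3.142, 2.657, 0.292), RR gives ψ = 0.584, H_out = 25.357 kJ/mol
  T = 344.8 K: K = (2.595, 2.207, 0.232), RR gives ψ = 0.439, H_out = 17.469 kJ/mol
  T = 333.8 K: K = (2.337, 1.995, 0.204), RR gives ψ = 0.351, H_out = 12.855 kJ/mol
  T = 328.2 K: K = (2.210, 1.889, 0.191), RR gives ψ = 0.298, H_out = 10.196 kJ/mol
  T = 325.4 K: K = (2.148, 1.837, 0.184), RR gives ψ = 0.268, H_out = 8.759 kJ/mol
  T = 326.8 K: K = (2.179, 1.863, 0.187), RR gives ψ = 0.283, H_out = 9.488 kJ/mol
Linear interpolation between T = 326.8 (H_out = 9.488) and T = 328.2 (H_out = 10.196) on hF = 9.68 gives T ≈ 327.2 K, at which ψ = 0.29.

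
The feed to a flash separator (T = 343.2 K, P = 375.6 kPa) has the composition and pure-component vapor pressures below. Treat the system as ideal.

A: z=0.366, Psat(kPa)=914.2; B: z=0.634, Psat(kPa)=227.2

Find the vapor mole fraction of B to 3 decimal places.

y_B = 0.474

Raoult's law: Kᵢ = Pᵢˢᵃᵗ/P = Pᵢˢᵃᵗ/375.6.
  K_A = 914.2/375.6 = 2.43397, K_B = 227.2/375.6 = 0.60490
Binary case is linear: z₁(K₁−1)(1+ψ(K₂−1)) + z₂(K₂−1)(1+ψ(K₁−1)) = 0
⇒ ψ = [z₁(K₁−1)+z₂(K₂−1)] / [−(K₁−1)(K₂−1)] = 0.2743/0.5666 = 0.484
Compositions from xᵢ = zᵢ/(1+ψ(Kᵢ−1)), yᵢ = Kᵢxᵢ:
  A: x = 0.216, y = 0.526
  B: x = 0.784, y = 0.474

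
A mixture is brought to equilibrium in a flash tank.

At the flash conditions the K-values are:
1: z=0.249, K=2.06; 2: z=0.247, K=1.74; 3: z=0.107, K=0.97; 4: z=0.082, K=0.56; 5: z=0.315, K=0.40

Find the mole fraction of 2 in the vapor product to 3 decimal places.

y_2 = 0.319

Rachford–Rice: g(ψ) = Σ zᵢ(Kᵢ−1)/(1+ψ(Kᵢ−1)) = 0.
Feasibility: ΣzᵢKᵢ = 1.218, Σzᵢ/Kᵢ = 1.307 — both > 1, two phases present.
Iterate (Newton) starting at ψ = 0.5:
  ψ = 0.500: g = -0.0136, g' = -0.449 → ψ = 0.470
Converged at ψ = 0.470.
Compositions from xᵢ = zᵢ/(1+ψ(Kᵢ−1)), yᵢ = Kᵢxᵢ:
  1: x = 0.166, y = 0.342
  2: x = 0.183, y = 0.319
  3: x = 0.109, y = 0.105
  4: x = 0.103, y = 0.058
  5: x = 0.439, y = 0.175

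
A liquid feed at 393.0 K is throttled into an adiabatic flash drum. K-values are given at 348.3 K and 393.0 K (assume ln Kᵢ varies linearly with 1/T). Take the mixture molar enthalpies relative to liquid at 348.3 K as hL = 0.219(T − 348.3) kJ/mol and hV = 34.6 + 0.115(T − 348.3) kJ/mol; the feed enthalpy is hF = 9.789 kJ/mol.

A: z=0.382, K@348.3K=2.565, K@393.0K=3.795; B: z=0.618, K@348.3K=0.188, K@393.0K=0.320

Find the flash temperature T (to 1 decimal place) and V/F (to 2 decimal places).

Adiabatic flash: solve Rachford–Rice at each trial T, then check hF = ψ·hV(T) + (1−ψ)·hL(T).
  T = 348.3 K: K = (2.565, 0.188), RR gives ψ = 0.076, H_out = 2.614 kJ/mol
  T = 393.0 K: K = (3.795, 0.320), RR gives ψ = 0.341, H_out = 19.992 kJ/mol
  T = 370.6 K: K = (3.156, 0.249), RR gives ψ = 0.222, H_out = 12.051 kJ/mol
  T = 359.5 K: K = (2.856, 0.217), RR gives ψ = 0.155, H_out = 7.639 kJ/mol
  T = 365.1 K: K = (3.005, 0.233), RR gives ψ = 0.190, H_out = 9.920 kJ/mol
  T = 362.3 K: K = (2.930, 0.225), RR gives ψ = 0.173, H_out = 8.795 kJ/mol
  T = 363.7 K: K = (2.968, 0.229), RR gives ψ = 0.181, H_out = 9.362 kJ/mol
Linear interpolation between T = 363.7 (H_out = 9.362) and T = 365.1 (H_out = 9.920) on hF = 9.789 gives T ≈ 364.8 K, at which ψ = 0.19.

T = 364.8 K, V/F = 0.19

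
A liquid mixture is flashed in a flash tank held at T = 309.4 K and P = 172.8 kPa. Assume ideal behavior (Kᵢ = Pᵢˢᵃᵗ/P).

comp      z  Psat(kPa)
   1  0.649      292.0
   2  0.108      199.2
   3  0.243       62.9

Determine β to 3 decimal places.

β = 0.778

Raoult's law: Kᵢ = Pᵢˢᵃᵗ/P = Pᵢˢᵃᵗ/172.8.
  K_1 = 292.0/172.8 = 1.68981, K_2 = 199.2/172.8 = 1.15278, K_3 = 62.9/172.8 = 0.36400
Material balance + equilibrium reduce to Σ zᵢ(Kᵢ−1)/(1+β(Kᵢ−1)) = 0.
Check two-phase: ΣzᵢKᵢ = 1.310 > 1 and Σzᵢ/Kᵢ = 1.145 > 1, so g(0) = 0.310 > 0 and g(1) = -0.145 < 0.
Newton–Raphson from β = 0.56:
  β = 0.560: g = 0.0981, g' = -0.400 → β = 0.805
  β = 0.805: g = -0.0143, g' = -0.543 → β = 0.779
  β = 0.779: g = -0.0003, g' = -0.519 → β = 0.778
Converged at β = 0.778.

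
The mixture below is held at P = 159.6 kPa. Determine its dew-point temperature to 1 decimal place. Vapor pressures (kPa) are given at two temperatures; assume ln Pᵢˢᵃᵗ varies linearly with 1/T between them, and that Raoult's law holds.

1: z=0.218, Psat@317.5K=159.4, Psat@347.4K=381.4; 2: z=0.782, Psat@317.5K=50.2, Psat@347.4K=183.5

Dew-point temperature: Σzᵢ·P/Pᵢˢᵃᵗ(T) = 1. Interpolate ln Pᵢˢᵃᵗ = aᵢ + bᵢ/T.
  T = 317.5 K: ΣzᵢP/Pᵢˢᵃᵗ = 2.7045
  T = 347.4 K: ΣzᵢP/Pᵢˢᵃᵗ = 0.7714
  T = 332.4 K: ΣzᵢP/Pᵢˢᵃᵗ = 1.4043
  T = 339.9 K: ΣzᵢP/Pᵢˢᵃᵗ = 1.0334
  T = 343.6 K: ΣzᵢP/Pᵢˢᵃᵗ = 0.8930
  T = 341.8 K: ΣzᵢP/Pᵢˢᵃᵗ = 0.9584
Interpolating between 339.9 K and 341.8 K gives T ≈ 340.7 K.

T = 340.7 K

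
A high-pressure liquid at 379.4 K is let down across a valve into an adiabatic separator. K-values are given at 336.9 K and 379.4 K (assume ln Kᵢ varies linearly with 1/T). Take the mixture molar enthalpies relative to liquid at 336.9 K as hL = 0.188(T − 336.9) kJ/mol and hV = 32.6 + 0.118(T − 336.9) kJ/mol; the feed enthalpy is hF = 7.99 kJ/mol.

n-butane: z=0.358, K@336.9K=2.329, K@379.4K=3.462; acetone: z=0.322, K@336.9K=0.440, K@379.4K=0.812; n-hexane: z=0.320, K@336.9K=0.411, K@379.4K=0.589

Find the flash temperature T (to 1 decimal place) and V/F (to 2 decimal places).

Adiabatic flash: solve Rachford–Rice at each trial T, then check hF = ψ·hV(T) + (1−ψ)·hL(T).
  T = 336.9 K: K = (2.329, 0.440, 0.411), RR gives ψ = 0.140, H_out = 4.567 kJ/mol
  T = 379.4 K: K = (3.462, 0.812, 0.589), RR gives ψ = 0.879, H_out = 34.041 kJ/mol
  T = 358.1 K: K = (2.872, 0.608, 0.497), RR gives ψ = 0.454, H_out = 18.127 kJ/mol
  T = 347.5 K: K = (2.594, 0.520, 0.453), RR gives ψ = 0.294, H_out = 11.368 kJ/mol
  T = 342.2 K: K = (2.460, 0.479, 0.432), RR gives ψ = 0.218, H_out = 8.011 kJ/mol
  T = 339.5 K: K = (2.393, 0.459, 0.421), RR gives ψ = 0.178, H_out = 6.273 kJ/mol
  T = 340.9 K: K = (2.428, 0.469, 0.427), RR gives ψ = 0.199, H_out = 7.178 kJ/mol
Linear interpolation between T = 340.9 (H_out = 7.178) and T = 342.2 (H_out = 8.011) on hF = 7.99 gives T ≈ 342.2 K, at which ψ = 0.22.

T = 342.2 K, V/F = 0.22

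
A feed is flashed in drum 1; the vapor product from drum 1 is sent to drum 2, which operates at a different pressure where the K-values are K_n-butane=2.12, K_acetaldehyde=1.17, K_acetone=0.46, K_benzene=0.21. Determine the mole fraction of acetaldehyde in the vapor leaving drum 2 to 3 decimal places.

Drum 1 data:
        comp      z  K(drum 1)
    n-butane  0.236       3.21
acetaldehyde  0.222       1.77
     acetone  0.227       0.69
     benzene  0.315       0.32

Drum 1:
Newton–Raphson from ψ₁ = 0.63:
  ψ₁ = 0.630: g = -0.1291, g' = -0.741 → ψ₁ = 0.456
  ψ₁ = 0.456: g = -0.0059, g' = -0.694 → ψ₁ = 0.447
Converged at ψ₁ = 0.447.
Drum-1 compositions:
  n-butane: x = 0.119, y = 0.381
  acetaldehyde: x = 0.165, y = 0.292
  acetone: x = 0.264, y = 0.182
  benzene: x = 0.453, y = 0.145
Drum-2 feed = drum-1 vapor: z₂ = (0.3810, 0.2923, 0.1818, 0.1448).
Drum 2:
Material balance + equilibrium reduce to Σ zᵢ(Kᵢ−1)/(1+ψ₂(Kᵢ−1)) = 0.
Feasibility: ΣzᵢKᵢ = 1.264, Σzᵢ/Kᵢ = 1.515 — both > 1, two phases present.
Newton iteration, ψ₂⁰ = 0.34:
  ψ₂ = 0.340: g = 0.0793, g' = -0.507 → ψ₂ = 0.497
  ψ₂ = 0.497: g = -0.0024, g' = -0.548 → ψ₂ = 0.492
Converged at ψ₂ = 0.492.
  n-butane: x = 0.246, y = 0.521
  acetaldehyde: x = 0.270, y = 0.316
  acetone: x = 0.248, y = 0.114
  benzene: x = 0.237, y = 0.050

y_acetaldehyde (drum 2) = 0.316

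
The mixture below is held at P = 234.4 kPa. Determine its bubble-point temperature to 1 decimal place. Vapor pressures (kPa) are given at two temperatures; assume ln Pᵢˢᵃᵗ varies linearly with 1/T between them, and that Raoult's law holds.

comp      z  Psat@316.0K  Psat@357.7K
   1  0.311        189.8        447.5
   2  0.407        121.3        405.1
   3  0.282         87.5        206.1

T = 338.5 K

Bubble-point temperature: ΣzᵢPᵢˢᵃᵗ(T) = P. Interpolate ln Pᵢˢᵃᵗ = aᵢ + bᵢ/T.
  T = 316.0 K: ΣzᵢPᵢˢᵃᵗ = 133.07 kPa
  T = 357.7 K: ΣzᵢPᵢˢᵃᵗ = 362.17 kPa
  T = 336.9 K: ΣzᵢPᵢˢᵃᵗ = 225.88 kPa
  T = 347.3 K: ΣzᵢPᵢˢᵃᵗ = 287.81 kPa
  T = 342.1 K: ΣzᵢPᵢˢᵃᵗ = 255.39 kPa
  T = 339.5 K: ΣzᵢPᵢˢᵃᵗ = 240.28 kPa
  T = 338.2 K: ΣzᵢPᵢˢᵃᵗ = 233.00 kPa
  T = 338.9 K: ΣzᵢPᵢˢᵃᵗ = 236.90 kPa
Interpolating between 338.2 K and 338.9 K gives T ≈ 338.5 K.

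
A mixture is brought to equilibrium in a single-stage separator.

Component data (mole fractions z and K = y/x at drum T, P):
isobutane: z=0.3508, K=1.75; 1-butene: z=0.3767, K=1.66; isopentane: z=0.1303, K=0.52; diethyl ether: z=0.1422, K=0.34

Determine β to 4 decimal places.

Rachford–Rice: g(β) = Σ zᵢ(Kᵢ−1)/(1+β(Kᵢ−1)) = 0.
Check two-phase: ΣzᵢKᵢ = 1.3553 > 1 and Σzᵢ/Kᵢ = 1.0962 > 1, so g(0) = 0.3553 > 0 and g(1) = -0.0962 < 0.
Newton iteration, β⁰ = 0.5:
  β = 0.5000: g = 0.15591, g' = -0.3871 → β = 0.9028
  β = 0.9028: g = -0.02990, g' = -0.6073 → β = 0.8535
  β = 0.8535: g = -0.00143, g' = -0.5515 → β = 0.8509
Converged at β = 0.8509.

β = 0.8509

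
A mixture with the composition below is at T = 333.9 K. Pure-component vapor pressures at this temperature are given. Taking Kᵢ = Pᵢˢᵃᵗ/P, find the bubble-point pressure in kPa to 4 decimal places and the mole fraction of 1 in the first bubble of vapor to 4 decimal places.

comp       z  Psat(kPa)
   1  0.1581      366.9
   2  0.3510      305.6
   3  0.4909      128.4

Pbub = 228.3041 kPa, y_1 = 0.2541

At the bubble point ψ → 0, so ΣzᵢKᵢ = 1 with Kᵢ = Pᵢˢᵃᵗ/P ⇒ P = ΣzᵢPᵢˢᵃᵗ.
P = 0.1581·366.9 + 0.3510·305.6 + 0.4909·128.4 = 228.3041 kPa
yᵢ = zᵢPᵢˢᵃᵗ/P ⇒ y_1 = 0.1581·366.9/228.3041 = 0.2541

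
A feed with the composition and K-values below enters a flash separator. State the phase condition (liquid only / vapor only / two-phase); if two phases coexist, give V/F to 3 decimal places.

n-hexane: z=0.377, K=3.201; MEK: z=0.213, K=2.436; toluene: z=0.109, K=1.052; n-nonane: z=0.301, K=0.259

ΣzᵢKᵢ = 1.918; Σzᵢ/Kᵢ = 1.471.
Both exceed 1, so a two-phase solution exists.
Let ψ = V/F and solve Σ zᵢ(Kᵢ−1)/(1+ψ(Kᵢ−1)) = 0.
Iterate (Newton) starting at ψ = 0.5:
  ψ = 0.500: g = 0.2243, g' = -0.980 → ψ = 0.729
  ψ = 0.729: g = -0.0114, g' = -1.156 → ψ = 0.719
Converged at ψ = 0.719.

two-phase, V/F = 0.719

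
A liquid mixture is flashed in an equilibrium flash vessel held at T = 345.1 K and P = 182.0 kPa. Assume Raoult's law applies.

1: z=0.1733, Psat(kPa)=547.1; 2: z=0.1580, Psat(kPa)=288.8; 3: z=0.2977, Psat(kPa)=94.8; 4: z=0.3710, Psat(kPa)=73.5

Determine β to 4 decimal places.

Raoult's law: Kᵢ = Pᵢˢᵃᵗ/P = Pᵢˢᵃᵗ/182.0.
  K_1 = 547.1/182.0 = 3.006044, K_2 = 288.8/182.0 = 1.586813, K_3 = 94.8/182.0 = 0.520879, K_4 = 73.5/182.0 = 0.403846
Material balance + equilibrium reduce to Σ zᵢ(Kᵢ−1)/(1+β(Kᵢ−1)) = 0.
Check two-phase: ΣzᵢKᵢ = 1.0766 > 1 and Σzᵢ/Kᵢ = 1.6474 > 1, so g(0) = 0.0766 > 0 and g(1) = -0.6474 < 0.
Newton iteration, β⁰ = 0.5:
  β = 0.5000: g = -0.25742, g' = -0.5921 → β = 0.0653
  β = 0.0653: g = 0.01932, g' = -0.8113 → β = 0.0891
  β = 0.0891: g = 0.00047, g' = -0.7727 → β = 0.0897
Converged at β = 0.0897.

β = 0.0897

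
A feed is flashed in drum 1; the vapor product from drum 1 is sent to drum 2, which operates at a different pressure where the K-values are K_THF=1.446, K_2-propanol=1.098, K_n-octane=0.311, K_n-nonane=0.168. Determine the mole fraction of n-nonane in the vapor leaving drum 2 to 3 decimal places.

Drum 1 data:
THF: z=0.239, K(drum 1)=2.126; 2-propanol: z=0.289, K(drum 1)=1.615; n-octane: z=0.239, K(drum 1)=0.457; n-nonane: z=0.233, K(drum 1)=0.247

Drum 1:
Newton iteration, ψ₁⁰ = 0.46:
  ψ₁ = 0.460: g = -0.1256, g' = -0.632 → ψ₁ = 0.261
  ψ₁ = 0.261: g = -0.0087, g' = -0.563 → ψ₁ = 0.246
Converged at ψ₁ = 0.246.
Drum-1 compositions:
  THF: x = 0.187, y = 0.398
  2-propanol: x = 0.251, y = 0.405
  n-octane: x = 0.276, y = 0.126
  n-nonane: x = 0.286, y = 0.071
Drum-2 feed = drum-1 vapor: z₂ = (0.3979, 0.4054, 0.1261, 0.0706).
Drum 2:
Material balance + equilibrium reduce to Σ zᵢ(Kᵢ−1)/(1+ψ₂(Kᵢ−1)) = 0.
Check two-phase: ΣzᵢKᵢ = 1.072 > 1 and Σzᵢ/Kᵢ = 1.470 > 1, so g(0) = 0.072 > 0 and g(1) = -0.470 < 0.
Newton iteration, ψ₂⁰ = 0.5:
  ψ₂ = 0.500: g = -0.0502, g' = -0.339 → ψ₂ = 0.352
  ψ₂ = 0.352: g = -0.0060, g' = -0.265 → ψ₂ = 0.329
Converged at ψ₂ = 0.329.
  THF: x = 0.347, y = 0.502
  2-propanol: x = 0.393, y = 0.431
  n-octane: x = 0.163, y = 0.051
  n-nonane: x = 0.097, y = 0.016

y_n-nonane (drum 2) = 0.016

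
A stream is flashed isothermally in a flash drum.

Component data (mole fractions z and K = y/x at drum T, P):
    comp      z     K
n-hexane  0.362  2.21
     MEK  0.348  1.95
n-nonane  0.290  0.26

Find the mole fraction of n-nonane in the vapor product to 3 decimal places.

y_n-nonane = 0.154

Rachford–Rice: g(ψ) = Σ zᵢ(Kᵢ−1)/(1+ψ(Kᵢ−1)) = 0.
Check two-phase: ΣzᵢKᵢ = 1.554 > 1 and Σzᵢ/Kᵢ = 1.458 > 1, so g(0) = 0.554 > 0 and g(1) = -0.458 < 0.
Newton iteration, ψ⁰ = 0.7:
  ψ = 0.700: g = -0.0095, g' = -0.952 → ψ = 0.690
Converged at ψ = 0.690.
Compositions from xᵢ = zᵢ/(1+ψ(Kᵢ−1)), yᵢ = Kᵢxᵢ:
  n-hexane: x = 0.197, y = 0.436
  MEK: x = 0.210, y = 0.410
  n-nonane: x = 0.592, y = 0.154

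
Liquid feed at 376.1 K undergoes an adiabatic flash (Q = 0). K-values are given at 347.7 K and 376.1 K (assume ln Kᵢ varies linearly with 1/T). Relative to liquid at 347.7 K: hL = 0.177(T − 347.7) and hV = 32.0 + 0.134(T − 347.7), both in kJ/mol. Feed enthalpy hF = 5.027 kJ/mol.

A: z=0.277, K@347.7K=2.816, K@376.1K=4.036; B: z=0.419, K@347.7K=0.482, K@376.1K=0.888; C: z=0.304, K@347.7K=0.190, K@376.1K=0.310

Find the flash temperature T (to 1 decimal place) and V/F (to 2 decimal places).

T = 354.3 K, V/F = 0.12

Adiabatic flash: solve Rachford–Rice at each trial T, then check hF = ψ·hV(T) + (1−ψ)·hL(T).
  T = 347.7 K: K = (2.816, 0.482, 0.190), RR gives ψ = 0.034, H_out = 1.078 kJ/mol
  T = 376.1 K: K = (4.036, 0.888, 0.310), RR gives ψ = 0.452, H_out = 18.948 kJ/mol
  T = 361.9 K: K = (3.395, 0.662, 0.245), RR gives ψ = 0.226, H_out = 9.622 kJ/mol
  T = 354.8 K: K = (3.098, 0.567, 0.216), RR gives ψ = 0.129, H_out = 5.346 kJ/mol
  T = 351.2 K: K = (2.953, 0.522, 0.203), RR gives ψ = 0.081, H_out = 3.195 kJ/mol
  T = 353.0 K: K = (3.025, 0.544, 0.209), RR gives ψ = 0.105, H_out = 4.272 kJ/mol
Linear interpolation between T = 353.0 (H_out = 4.272) and T = 354.8 (H_out = 5.346) on hF = 5.027 gives T ≈ 354.3 K, at which ψ = 0.12.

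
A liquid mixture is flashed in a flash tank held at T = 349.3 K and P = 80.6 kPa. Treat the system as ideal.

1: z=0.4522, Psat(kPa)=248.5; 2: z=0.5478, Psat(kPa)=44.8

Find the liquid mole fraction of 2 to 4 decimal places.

x_2 = 0.8243

Raoult's law: Kᵢ = Pᵢˢᵃᵗ/P = Pᵢˢᵃᵗ/80.6.
  K_1 = 248.5/80.6 = 3.083127, K_2 = 44.8/80.6 = 0.555831
Let β = V/F and solve Σ zᵢ(Kᵢ−1)/(1+β(Kᵢ−1)) = 0.
Check two-phase: ΣzᵢKᵢ = 1.6987 > 1 and Σzᵢ/Kᵢ = 1.1322 > 1, so g(0) = 0.6987 > 0 and g(1) = -0.1322 < 0.
Binary case is linear: z₁(K₁−1)(1+β(K₂−1)) + z₂(K₂−1)(1+β(K₁−1)) = 0
⇒ β = [z₁(K₁−1)+z₂(K₂−1)] / [−(K₁−1)(K₂−1)] = 0.69867/0.92526 = 0.7551
Compositions from xᵢ = zᵢ/(1+β(Kᵢ−1)), yᵢ = Kᵢxᵢ:
  1: x = 0.1757, y = 0.5419
  2: x = 0.8243, y = 0.4581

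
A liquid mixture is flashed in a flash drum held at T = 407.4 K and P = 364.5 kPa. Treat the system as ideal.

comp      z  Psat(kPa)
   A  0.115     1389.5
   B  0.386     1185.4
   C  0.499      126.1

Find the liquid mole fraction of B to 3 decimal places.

Raoult's law: Kᵢ = Pᵢˢᵃᵗ/P = Pᵢˢᵃᵗ/364.5.
  K_A = 1389.5/364.5 = 3.81207, K_B = 1185.4/364.5 = 3.25213, K_C = 126.1/364.5 = 0.34595
Material balance + equilibrium reduce to Σ zᵢ(Kᵢ−1)/(1+ψ(Kᵢ−1)) = 0.
Check two-phase: ΣzᵢKᵢ = 1.866 > 1 and Σzᵢ/Kᵢ = 1.591 > 1, so g(0) = 0.866 > 0 and g(1) = -0.591 < 0.
Iterate (Newton) starting at ψ = 0.51:
  ψ = 0.510: g = 0.0477, g' = -1.058 → ψ = 0.555
Converged at ψ = 0.555.
Compositions from xᵢ = zᵢ/(1+ψ(Kᵢ−1)), yᵢ = Kᵢxᵢ:
  A: x = 0.045, y = 0.171
  B: x = 0.172, y = 0.558
  C: x = 0.784, y = 0.271

x_B = 0.172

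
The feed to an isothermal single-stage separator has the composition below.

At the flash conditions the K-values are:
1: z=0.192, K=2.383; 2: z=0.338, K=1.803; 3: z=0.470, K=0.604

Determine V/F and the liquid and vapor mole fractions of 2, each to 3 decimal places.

Newton–Raphson from V/F = 0.63:
  V/F = 0.630: g = 0.0741, g' = -0.332 → V/F = 0.853
  V/F = 0.853: g = 0.0017, g' = -0.322 → V/F = 0.859
Converged at V/F = 0.859.
Compositions from xᵢ = zᵢ/(1+V/F(Kᵢ−1)), yᵢ = Kᵢxᵢ:
  1: x = 0.088, y = 0.209
  2: x = 0.200, y = 0.361
  3: x = 0.712, y = 0.430

V/F = 0.859, x_2 = 0.200, y_2 = 0.361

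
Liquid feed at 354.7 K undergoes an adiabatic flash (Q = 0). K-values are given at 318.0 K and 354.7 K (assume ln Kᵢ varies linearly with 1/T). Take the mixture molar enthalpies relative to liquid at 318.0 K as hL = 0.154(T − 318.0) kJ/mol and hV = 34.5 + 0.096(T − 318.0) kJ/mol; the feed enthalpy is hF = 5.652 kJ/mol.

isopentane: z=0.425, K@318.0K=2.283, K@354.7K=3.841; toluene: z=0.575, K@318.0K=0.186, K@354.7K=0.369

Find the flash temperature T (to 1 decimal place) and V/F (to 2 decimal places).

T = 322.9 K, V/F = 0.14

Adiabatic flash: solve Rachford–Rice at each trial T, then check hF = ψ·hV(T) + (1−ψ)·hL(T).
  T = 318.0 K: K = (2.283, 0.186), RR gives ψ = 0.074, H_out = 2.551 kJ/mol
  T = 354.7 K: K = (3.841, 0.369), RR gives ψ = 0.471, H_out = 20.903 kJ/mol
  T = 336.4 K: K = (3.006, 0.267), RR gives ψ = 0.293, H_out = 12.638 kJ/mol
  T = 327.2 K: K = (2.630, 0.224), RR gives ψ = 0.195, H_out = 8.037 kJ/mol
  T = 322.6 K: K = (2.453, 0.204), RR gives ψ = 0.138, H_out = 5.446 kJ/mol
  T = 324.9 K: K = (2.540, 0.214), RR gives ψ = 0.167, H_out = 6.773 kJ/mol
  T = 323.8 K: K = (2.498, 0.209), RR gives ψ = 0.154, H_out = 6.147 kJ/mol
  T = 323.2 K: K = (2.475, 0.207), RR gives ψ = 0.146, H_out = 5.799 kJ/mol
  T = 322.9 K: K = (2.464, 0.206), RR gives ψ = 0.142, H_out = 5.623 kJ/mol
Linear interpolation between T = 322.9 (H_out = 5.623) and T = 323.2 (H_out = 5.799) on hF = 5.652 gives T ≈ 322.9 K, at which ψ = 0.14.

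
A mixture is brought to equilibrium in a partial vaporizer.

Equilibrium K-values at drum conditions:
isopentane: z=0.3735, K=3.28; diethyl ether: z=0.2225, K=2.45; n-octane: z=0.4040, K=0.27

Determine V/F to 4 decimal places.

V/F = 0.6063

Material balance + equilibrium reduce to Σ zᵢ(Kᵢ−1)/(1+V/F(Kᵢ−1)) = 0.
Feasibility: ΣzᵢKᵢ = 1.8793, Σzᵢ/Kᵢ = 1.7010 — both > 1, two phases present.
Iterate (Newton) starting at V/F = 0.5:
  V/F = 0.5000: g = 0.12052, g' = -1.1151 → V/F = 0.6081
  V/F = 0.6081: g = -0.00204, g' = -1.1692 → V/F = 0.6063
Converged at V/F = 0.6063.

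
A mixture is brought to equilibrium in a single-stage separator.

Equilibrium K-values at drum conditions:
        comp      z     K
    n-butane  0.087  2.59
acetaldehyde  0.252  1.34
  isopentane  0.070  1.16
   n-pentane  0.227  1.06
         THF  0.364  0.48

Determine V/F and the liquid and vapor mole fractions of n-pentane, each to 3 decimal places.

V/F = 0.194, x_n-pentane = 0.224, y_n-pentane = 0.238

Material balance + equilibrium reduce to Σ zᵢ(Kᵢ−1)/(1+V/F(Kᵢ−1)) = 0.
g(0) = ΣzᵢKᵢ − 1 = 0.060 and g(1) = 1 − Σzᵢ/Kᵢ = -0.254, so a root lies in (0, 1).
Iterate (Newton) starting at V/F = 0.5:
  V/F = 0.500: g = -0.0819, g' = -0.272 → V/F = 0.198
  V/F = 0.198: g = -0.0013, g' = -0.278 → V/F = 0.194
Converged at V/F = 0.194.
Compositions from xᵢ = zᵢ/(1+V/F(Kᵢ−1)), yᵢ = Kᵢxᵢ:
  n-butane: x = 0.067, y = 0.172
  acetaldehyde: x = 0.236, y = 0.317
  isopentane: x = 0.068, y = 0.079
  n-pentane: x = 0.224, y = 0.238
  THF: x = 0.405, y = 0.194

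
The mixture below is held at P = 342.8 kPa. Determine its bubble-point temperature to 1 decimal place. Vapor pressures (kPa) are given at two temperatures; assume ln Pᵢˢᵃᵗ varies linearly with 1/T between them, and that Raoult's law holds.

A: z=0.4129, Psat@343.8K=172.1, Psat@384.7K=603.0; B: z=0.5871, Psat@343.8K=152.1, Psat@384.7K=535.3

Bubble-point temperature: ΣzᵢPᵢˢᵃᵗ(T) = P. Interpolate ln Pᵢˢᵃᵗ = aᵢ + bᵢ/T.
  T = 343.8 K: ΣzᵢPᵢˢᵃᵗ = 160.36 kPa
  T = 384.7 K: ΣzᵢPᵢˢᵃᵗ = 563.25 kPa
  T = 364.2 K: ΣzᵢPᵢˢᵃᵗ = 310.85 kPa
  T = 374.4 K: ΣzᵢPᵢˢᵃᵗ = 421.24 kPa
  T = 369.3 K: ΣzᵢPᵢˢᵃᵗ = 362.62 kPa
  T = 366.8 K: ΣzᵢPᵢˢᵃᵗ = 336.42 kPa
Interpolating between 366.8 K and 369.3 K gives T ≈ 367.4 K.

T = 367.4 K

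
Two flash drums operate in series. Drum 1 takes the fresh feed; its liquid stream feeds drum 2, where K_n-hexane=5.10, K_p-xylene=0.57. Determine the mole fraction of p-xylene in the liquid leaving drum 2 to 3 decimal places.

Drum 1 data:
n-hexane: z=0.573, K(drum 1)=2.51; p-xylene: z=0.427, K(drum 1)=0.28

x_p-xylene (drum 2) = 0.905

Drum 1:
Let ψ₁ = V/F and solve Σ zᵢ(Kᵢ−1)/(1+ψ₁(Kᵢ−1)) = 0.
Feasibility: ΣzᵢKᵢ = 1.558, Σzᵢ/Kᵢ = 1.753 — both > 1, two phases present.
Binary case is linear: z₁(K₁−1)(1+ψ₁(K₂−1)) + z₂(K₂−1)(1+ψ₁(K₁−1)) = 0
⇒ ψ₁ = [z₁(K₁−1)+z₂(K₂−1)] / [−(K₁−1)(K₂−1)] = 0.5578/1.0872 = 0.513
Drum-1 compositions:
  n-hexane: x = 0.323, y = 0.810
  p-xylene: x = 0.677, y = 0.190
Drum-2 feed = drum-1 liquid: z₂ = (0.3229, 0.6771).
Drum 2:
Material balance + equilibrium reduce to Σ zᵢ(Kᵢ−1)/(1+ψ₂(Kᵢ−1)) = 0.
g(0) = ΣzᵢKᵢ − 1 = 1.033 and g(1) = 1 − Σzᵢ/Kᵢ = -0.251, so a root lies in (0, 1).
Iterate (Newton) starting at ψ₂ = 0.5:
  ψ₂ = 0.500: g = 0.0631, g' = -0.787 → ψ₂ = 0.580
  ψ₂ = 0.580: g = 0.0038, g' = -0.698 → ψ₂ = 0.586
Converged at ψ₂ = 0.586.
  n-hexane: x = 0.095, y = 0.484
  p-xylene: x = 0.905, y = 0.516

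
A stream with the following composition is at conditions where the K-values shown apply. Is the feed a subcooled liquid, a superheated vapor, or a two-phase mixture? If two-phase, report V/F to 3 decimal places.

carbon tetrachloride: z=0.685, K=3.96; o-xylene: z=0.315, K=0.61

superheated vapor

ΣzᵢKᵢ = 2.905; Σzᵢ/Kᵢ = 0.689.
Since Σzᵢ/Kᵢ < 1 the mixture is above its dew point — single vapor phase.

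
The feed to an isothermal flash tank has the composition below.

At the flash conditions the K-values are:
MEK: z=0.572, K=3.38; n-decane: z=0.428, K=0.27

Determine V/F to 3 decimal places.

V/F = 0.604

Material balance + equilibrium reduce to Σ zᵢ(Kᵢ−1)/(1+V/F(Kᵢ−1)) = 0.
g(0) = ΣzᵢKᵢ − 1 = 1.049 and g(1) = 1 − Σzᵢ/Kᵢ = -0.754, so a root lies in (0, 1).
Binary case is linear: z₁(K₁−1)(1+V/F(K₂−1)) + z₂(K₂−1)(1+V/F(K₁−1)) = 0
⇒ V/F = [z₁(K₁−1)+z₂(K₂−1)] / [−(K₁−1)(K₂−1)] = 1.0489/1.7374 = 0.604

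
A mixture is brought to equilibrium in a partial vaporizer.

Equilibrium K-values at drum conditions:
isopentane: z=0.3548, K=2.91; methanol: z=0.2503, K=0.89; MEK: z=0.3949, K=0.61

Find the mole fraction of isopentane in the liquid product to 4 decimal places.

Rachford–Rice: g(β) = Σ zᵢ(Kᵢ−1)/(1+β(Kᵢ−1)) = 0.
Check two-phase: ΣzᵢKᵢ = 1.4961 > 1 and Σzᵢ/Kᵢ = 1.0505 > 1, so g(0) = 0.4961 > 0 and g(1) = -0.0505 < 0.
Newton iteration, β⁰ = 0.5:
  β = 0.5000: g = 0.12618, g' = -0.4347 → β = 0.7902
  β = 0.7902: g = 0.01728, g' = -0.3347 → β = 0.8419
  β = 0.8419: g = 0.00021, g' = -0.3271 → β = 0.8425
Converged at β = 0.8425.
Compositions from xᵢ = zᵢ/(1+β(Kᵢ−1)), yᵢ = Kᵢxᵢ:
  isopentane: x = 0.1360, y = 0.3957
  methanol: x = 0.2759, y = 0.2455
  MEK: x = 0.5882, y = 0.3588

x_isopentane = 0.1360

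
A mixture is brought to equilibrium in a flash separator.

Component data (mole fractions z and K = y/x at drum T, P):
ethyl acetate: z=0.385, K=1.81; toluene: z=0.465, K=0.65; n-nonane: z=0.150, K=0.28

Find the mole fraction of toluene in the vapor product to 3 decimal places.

y_toluene = 0.314

Let ψ = V/F and solve Σ zᵢ(Kᵢ−1)/(1+ψ(Kᵢ−1)) = 0.
Feasibility: ΣzᵢKᵢ = 1.041, Σzᵢ/Kᵢ = 1.464 — both > 1, two phases present.
Newton–Raphson from ψ = 0.5:
  ψ = 0.500: g = -0.1441, g' = -0.401 → ψ = 0.141
  ψ = 0.141: g = -0.0116, g' = -0.363 → ψ = 0.109
Converged at ψ = 0.109.
Compositions from xᵢ = zᵢ/(1+ψ(Kᵢ−1)), yᵢ = Kᵢxᵢ:
  ethyl acetate: x = 0.354, y = 0.640
  toluene: x = 0.484, y = 0.314
  n-nonane: x = 0.163, y = 0.046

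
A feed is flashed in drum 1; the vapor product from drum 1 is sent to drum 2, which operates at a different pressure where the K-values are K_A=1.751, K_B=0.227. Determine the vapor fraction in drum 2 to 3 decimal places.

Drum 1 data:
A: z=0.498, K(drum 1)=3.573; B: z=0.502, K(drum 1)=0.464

V/F (drum 2) = 0.286

Drum 1:
Material balance + equilibrium reduce to Σ zᵢ(Kᵢ−1)/(1+ψ₁(Kᵢ−1)) = 0.
Feasibility: ΣzᵢKᵢ = 2.012, Σzᵢ/Kᵢ = 1.221 — both > 1, two phases present.
Binary case is linear: z₁(K₁−1)(1+ψ₁(K₂−1)) + z₂(K₂−1)(1+ψ₁(K₁−1)) = 0
⇒ ψ₁ = [z₁(K₁−1)+z₂(K₂−1)] / [−(K₁−1)(K₂−1)] = 1.0123/1.3791 = 0.734
Drum-1 compositions:
  A: x = 0.172, y = 0.616
  B: x = 0.828, y = 0.384
Drum-2 feed = drum-1 vapor: z₂ = (0.6160, 0.3840).
Drum 2:
Iterate (Newton) starting at ψ₂ = 0.55:
  ψ₂ = 0.550: g = -0.1890, g' = -0.868 → ψ₂ = 0.332
  ψ₂ = 0.332: g = -0.0293, g' = -0.638 → ψ₂ = 0.287
  ψ₂ = 0.287: g = -0.0006, g' = -0.614 → ψ₂ = 0.286
Converged at ψ₂ = 0.286.
  A: x = 0.507, y = 0.888
  B: x = 0.493, y = 0.112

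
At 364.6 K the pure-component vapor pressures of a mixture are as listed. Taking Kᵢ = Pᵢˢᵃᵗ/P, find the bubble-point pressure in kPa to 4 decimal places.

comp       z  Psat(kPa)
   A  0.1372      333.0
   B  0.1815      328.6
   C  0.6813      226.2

At the bubble point ψ → 0, so ΣzᵢKᵢ = 1 with Kᵢ = Pᵢˢᵃᵗ/P ⇒ P = ΣzᵢPᵢˢᵃᵗ.
P = 0.1372·333.0 + 0.1815·328.6 + 0.6813·226.2 = 259.4386 kPa

Pbub = 259.4386 kPa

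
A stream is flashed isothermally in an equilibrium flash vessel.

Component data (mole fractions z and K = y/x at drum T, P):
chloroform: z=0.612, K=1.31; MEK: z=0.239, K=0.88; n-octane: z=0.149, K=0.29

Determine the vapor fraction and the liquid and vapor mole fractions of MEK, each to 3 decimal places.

ψ = 0.352, x_MEK = 0.250, y_MEK = 0.220

Let ψ = V/F and solve Σ zᵢ(Kᵢ−1)/(1+ψ(Kᵢ−1)) = 0.
Feasibility: ΣzᵢKᵢ = 1.055, Σzᵢ/Kᵢ = 1.253 — both > 1, two phases present.
Newton–Raphson from ψ = 0.48:
  ψ = 0.480: g = -0.0258, g' = -0.221 → ψ = 0.364
  ψ = 0.364: g = -0.0021, g' = -0.188 → ψ = 0.352
Converged at ψ = 0.352.
Compositions from xᵢ = zᵢ/(1+ψ(Kᵢ−1)), yᵢ = Kᵢxᵢ:
  chloroform: x = 0.552, y = 0.723
  MEK: x = 0.250, y = 0.220
  n-octane: x = 0.199, y = 0.058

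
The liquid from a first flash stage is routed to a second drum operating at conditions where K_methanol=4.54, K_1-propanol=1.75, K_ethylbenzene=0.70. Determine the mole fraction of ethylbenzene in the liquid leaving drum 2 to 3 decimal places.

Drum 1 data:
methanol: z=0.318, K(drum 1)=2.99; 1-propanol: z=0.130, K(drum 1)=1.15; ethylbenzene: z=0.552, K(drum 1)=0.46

x_ethylbenzene (drum 2) = 0.861

Drum 1:
Let ψ₁ = V/F and solve Σ zᵢ(Kᵢ−1)/(1+ψ₁(Kᵢ−1)) = 0.
g(0) = ΣzᵢKᵢ − 1 = 0.354 and g(1) = 1 − Σzᵢ/Kᵢ = -0.419, so a root lies in (0, 1).
Iterate (Newton) starting at ψ₁ = 0.64:
  ψ₁ = 0.640: g = -0.1594, g' = -0.622 → ψ₁ = 0.384
  ψ₁ = 0.384: g = 0.0013, g' = -0.664 → ψ₁ = 0.386
Converged at ψ₁ = 0.386.
Drum-1 compositions:
  methanol: x = 0.180, y = 0.538
  1-propanol: x = 0.123, y = 0.141
  ethylbenzene: x = 0.697, y = 0.321
Drum-2 feed = drum-1 liquid: z₂ = (0.1799, 0.1229, 0.6972).
Drum 2:
Let ψ₂ = V/F and solve Σ zᵢ(Kᵢ−1)/(1+ψ₂(Kᵢ−1)) = 0.
g(0) = ΣzᵢKᵢ − 1 = 0.520 and g(1) = 1 − Σzᵢ/Kᵢ = -0.106, so a root lies in (0, 1).
Newton–Raphson from ψ₂ = 0.5:
  ψ₂ = 0.500: g = 0.0509, g' = -0.417 → ψ₂ = 0.622
  ψ₂ = 0.622: g = 0.0046, g' = -0.347 → ψ₂ = 0.635
Converged at ψ₂ = 0.635.
  methanol: x = 0.055, y = 0.251
  1-propanol: x = 0.083, y = 0.146
  ethylbenzene: x = 0.861, y = 0.603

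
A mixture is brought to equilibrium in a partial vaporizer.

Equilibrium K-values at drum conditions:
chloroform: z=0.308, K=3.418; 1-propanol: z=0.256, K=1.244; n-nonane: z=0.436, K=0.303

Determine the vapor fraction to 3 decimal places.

Let ψ = V/F and solve Σ zᵢ(Kᵢ−1)/(1+ψ(Kᵢ−1)) = 0.
Feasibility: ΣzᵢKᵢ = 1.503, Σzᵢ/Kᵢ = 1.735 — both > 1, two phases present.
Iterate (Newton) starting at ψ = 0.5:
  ψ = 0.500: g = -0.0736, g' = -0.880 → ψ = 0.416
Converged at ψ = 0.416.

ψ = 0.416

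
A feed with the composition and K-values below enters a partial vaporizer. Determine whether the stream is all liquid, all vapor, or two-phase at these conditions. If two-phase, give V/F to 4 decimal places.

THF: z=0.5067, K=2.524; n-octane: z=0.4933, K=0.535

two-phase, V/F = 0.7660

ΣzᵢKᵢ = 1.5428; Σzᵢ/Kᵢ = 1.1228.
Both exceed 1, so a two-phase solution exists.
Rachford–Rice: g(ψ) = Σ zᵢ(Kᵢ−1)/(1+ψ(Kᵢ−1)) = 0.
Binary case is linear: z₁(K₁−1)(1+ψ(K₂−1)) + z₂(K₂−1)(1+ψ(K₁−1)) = 0
⇒ ψ = [z₁(K₁−1)+z₂(K₂−1)] / [−(K₁−1)(K₂−1)] = 0.54283/0.70866 = 0.7660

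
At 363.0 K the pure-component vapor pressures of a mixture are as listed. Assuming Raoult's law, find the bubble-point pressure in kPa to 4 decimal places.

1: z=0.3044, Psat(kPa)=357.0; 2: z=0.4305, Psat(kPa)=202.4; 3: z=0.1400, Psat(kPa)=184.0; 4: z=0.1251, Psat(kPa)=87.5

At the bubble point ψ → 0, so ΣzᵢKᵢ = 1 with Kᵢ = Pᵢˢᵃᵗ/P ⇒ P = ΣzᵢPᵢˢᵃᵗ.
P = 0.3044·357.0 + 0.4305·202.4 + 0.1400·184.0 + 0.1251·87.5 = 232.5103 kPa

Pbub = 232.5103 kPa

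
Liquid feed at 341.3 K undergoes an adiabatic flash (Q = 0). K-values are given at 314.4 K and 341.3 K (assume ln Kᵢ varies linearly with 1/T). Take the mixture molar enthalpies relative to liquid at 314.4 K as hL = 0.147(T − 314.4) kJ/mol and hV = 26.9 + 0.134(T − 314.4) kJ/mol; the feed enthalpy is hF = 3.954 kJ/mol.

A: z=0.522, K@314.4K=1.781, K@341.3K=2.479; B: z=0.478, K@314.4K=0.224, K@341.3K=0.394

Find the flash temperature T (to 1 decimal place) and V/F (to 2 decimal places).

T = 317.6 K, V/F = 0.13

Adiabatic flash: solve Rachford–Rice at each trial T, then check hF = ψ·hV(T) + (1−ψ)·hL(T).
  T = 314.4 K: K = (1.781, 0.224), RR gives ψ = 0.061, H_out = 1.631 kJ/mol
  T = 341.3 K: K = (2.479, 0.394), RR gives ψ = 0.538, H_out = 18.244 kJ/mol
  T = 327.9 K: K = (2.117, 0.301), RR gives ψ = 0.319, H_out = 10.500 kJ/mol
  T = 321.1 K: K = (1.944, 0.260), RR gives ψ = 0.199, H_out = 6.324 kJ/mol
  T = 317.8 K: K = (1.863, 0.242), RR gives ψ = 0.134, H_out = 4.111 kJ/mol
  T = 316.1 K: K = (1.822, 0.233), RR gives ψ = 0.099, H_out = 2.901 kJ/mol
Linear interpolation between T = 316.1 (H_out = 2.901) and T = 317.8 (H_out = 4.111) on hF = 3.954 gives T ≈ 317.6 K, at which ψ = 0.13.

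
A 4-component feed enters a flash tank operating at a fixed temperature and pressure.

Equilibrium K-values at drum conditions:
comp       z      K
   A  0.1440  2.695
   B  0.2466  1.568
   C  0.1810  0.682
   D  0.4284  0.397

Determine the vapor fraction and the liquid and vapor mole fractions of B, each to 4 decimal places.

Newton iteration, ψ⁰ = 0.5:
  ψ = 0.5000: g = -0.19707, g' = -0.5146 → ψ = 0.1171
  ψ = 0.1171: g = -0.00272, g' = -0.5581 → ψ = 0.1122
Converged at ψ = 0.1122.
Compositions from xᵢ = zᵢ/(1+ψ(Kᵢ−1)), yᵢ = Kᵢxᵢ:
  A: x = 0.1210, y = 0.3261
  B: x = 0.2318, y = 0.3635
  C: x = 0.1877, y = 0.1280
  D: x = 0.4595, y = 0.1824

ψ = 0.1122, x_B = 0.2318, y_B = 0.3635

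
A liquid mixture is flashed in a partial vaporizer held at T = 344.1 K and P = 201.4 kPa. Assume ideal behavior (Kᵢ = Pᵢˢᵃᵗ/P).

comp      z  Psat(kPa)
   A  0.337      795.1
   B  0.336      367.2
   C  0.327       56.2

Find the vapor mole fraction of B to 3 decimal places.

y_B = 0.384

Raoult's law: Kᵢ = Pᵢˢᵃᵗ/P = Pᵢˢᵃᵗ/201.4.
  K_A = 795.1/201.4 = 3.94786, K_B = 367.2/201.4 = 1.82324, K_C = 56.2/201.4 = 0.27905
Material balance + equilibrium reduce to Σ zᵢ(Kᵢ−1)/(1+V/F(Kᵢ−1)) = 0.
Check two-phase: ΣzᵢKᵢ = 2.034 > 1 and Σzᵢ/Kᵢ = 1.441 > 1, so g(0) = 1.034 > 0 and g(1) = -0.441 < 0.
Newton iteration, V/F⁰ = 0.44:
  V/F = 0.440: g = 0.2903, g' = -1.042 → V/F = 0.718
  V/F = 0.718: g = 0.0033, g' = -1.123 → V/F = 0.721
Converged at V/F = 0.721.
Compositions from xᵢ = zᵢ/(1+V/F(Kᵢ−1)), yᵢ = Kᵢxᵢ:
  A: x = 0.108, y = 0.426
  B: x = 0.211, y = 0.384
  C: x = 0.681, y = 0.190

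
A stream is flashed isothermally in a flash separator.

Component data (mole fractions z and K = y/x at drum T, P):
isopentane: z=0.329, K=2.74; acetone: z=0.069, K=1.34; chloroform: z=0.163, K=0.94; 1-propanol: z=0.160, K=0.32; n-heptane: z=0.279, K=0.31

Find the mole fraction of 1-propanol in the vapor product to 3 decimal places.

y_1-propanol = 0.065

Newton–Raphson from V/F = 0.57:
  V/F = 0.570: g = -0.1980, g' = -0.815 → V/F = 0.327
  V/F = 0.327: g = -0.0126, g' = -0.756 → V/F = 0.310
Converged at V/F = 0.310.
Compositions from xᵢ = zᵢ/(1+V/F(Kᵢ−1)), yᵢ = Kᵢxᵢ:
  isopentane: x = 0.214, y = 0.585
  acetone: x = 0.062, y = 0.084
  chloroform: x = 0.166, y = 0.156
  1-propanol: x = 0.203, y = 0.065
  n-heptane: x = 0.355, y = 0.110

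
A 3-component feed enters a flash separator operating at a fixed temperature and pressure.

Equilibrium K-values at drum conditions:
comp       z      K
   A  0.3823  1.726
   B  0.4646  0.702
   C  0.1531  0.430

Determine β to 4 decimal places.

β = 0.1873

Iterate (Newton) starting at β = 0.64:
  β = 0.6400: g = -0.11896, g' = -0.2802 → β = 0.2155
  β = 0.2155: g = -0.00743, g' = -0.2624 → β = 0.1872
  β = 0.1872: g = 0.00003, g' = -0.2648 → β = 0.1873
Converged at β = 0.1873.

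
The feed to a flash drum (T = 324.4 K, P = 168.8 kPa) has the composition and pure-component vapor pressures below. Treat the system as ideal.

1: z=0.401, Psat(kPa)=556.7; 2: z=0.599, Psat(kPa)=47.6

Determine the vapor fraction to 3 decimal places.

ψ = 0.298

Raoult's law: Kᵢ = Pᵢˢᵃᵗ/P = Pᵢˢᵃᵗ/168.8.
  K_1 = 556.7/168.8 = 3.29799, K_2 = 47.6/168.8 = 0.28199
Let ψ = V/F and solve Σ zᵢ(Kᵢ−1)/(1+ψ(Kᵢ−1)) = 0.
g(0) = ΣzᵢKᵢ − 1 = 0.491 and g(1) = 1 − Σzᵢ/Kᵢ = -1.246, so a root lies in (0, 1).
Binary case is linear: z₁(K₁−1)(1+ψ(K₂−1)) + z₂(K₂−1)(1+ψ(K₁−1)) = 0
⇒ ψ = [z₁(K₁−1)+z₂(K₂−1)] / [−(K₁−1)(K₂−1)] = 0.4914/1.6500 = 0.298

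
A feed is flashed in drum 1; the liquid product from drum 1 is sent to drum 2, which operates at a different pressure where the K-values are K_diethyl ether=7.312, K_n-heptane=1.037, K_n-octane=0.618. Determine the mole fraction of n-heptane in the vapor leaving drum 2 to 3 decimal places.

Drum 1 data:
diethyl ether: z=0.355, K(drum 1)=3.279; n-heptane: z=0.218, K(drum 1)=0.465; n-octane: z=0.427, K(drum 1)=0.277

Drum 1:
Newton–Raphson from ψ₁ = 0.5:
  ψ₁ = 0.500: g = -0.2646, g' = -1.067 → ψ₁ = 0.252
  ψ₁ = 0.252: g = 0.0017, g' = -1.161 → ψ₁ = 0.253
Converged at ψ₁ = 0.253.
Drum-1 compositions:
  diethyl ether: x = 0.225, y = 0.738
  n-heptane: x = 0.252, y = 0.117
  n-octane: x = 0.523, y = 0.145
Drum-2 feed = drum-1 liquid: z₂ = (0.2250, 0.2522, 0.5228).
Drum 2:
Let ψ₂ = V/F and solve Σ zᵢ(Kᵢ−1)/(1+ψ₂(Kᵢ−1)) = 0.
g(0) = ΣzᵢKᵢ − 1 = 1.230 and g(1) = 1 − Σzᵢ/Kᵢ = -0.120, so a root lies in (0, 1).
Iterate (Newton) starting at ψ₂ = 0.5:
  ψ₂ = 0.500: g = 0.1041, g' = -0.636 → ψ₂ = 0.664
  ψ₂ = 0.664: g = 0.0153, g' = -0.470 → ψ₂ = 0.696
  ψ₂ = 0.696: g = 0.0003, g' = -0.450 → ψ₂ = 0.697
Converged at ψ₂ = 0.697.
  diethyl ether: x = 0.042, y = 0.305
  n-heptane: x = 0.246, y = 0.255
  n-octane: x = 0.712, y = 0.440

y_n-heptane (drum 2) = 0.255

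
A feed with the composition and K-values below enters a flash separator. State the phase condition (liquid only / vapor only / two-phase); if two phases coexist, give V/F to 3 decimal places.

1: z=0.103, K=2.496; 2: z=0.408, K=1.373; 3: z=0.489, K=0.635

two-phase, V/F = 0.491

ΣzᵢKᵢ = 1.128; Σzᵢ/Kᵢ = 1.109.
Both exceed 1, so a two-phase solution exists.
Material balance + equilibrium reduce to Σ zᵢ(Kᵢ−1)/(1+ψ(Kᵢ−1)) = 0.
Iterate (Newton) starting at ψ = 0.5:
  ψ = 0.500: g = -0.0019, g' = -0.213 → ψ = 0.491
Converged at ψ = 0.491.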